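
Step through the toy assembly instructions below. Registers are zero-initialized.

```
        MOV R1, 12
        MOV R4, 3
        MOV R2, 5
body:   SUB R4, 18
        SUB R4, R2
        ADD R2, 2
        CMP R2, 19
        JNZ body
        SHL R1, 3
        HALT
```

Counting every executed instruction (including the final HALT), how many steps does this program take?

MOV R1, 12 → R1=12
MOV R4, 3 → R4=3
MOV R2, 5 → R2=5
SUB R4, 18 → R4=3-18=-15
SUB R4, R2 → R4=(-15)-5=-20
ADD R2, 2 → R2=5+2=7
CMP R2, 19  (cmp 7,19)
JNZ body: taken
SUB R4, 18 → R4=(-20)-18=-38
SUB R4, R2 → R4=(-38)-7=-45
ADD R2, 2 → R2=7+2=9
CMP R2, 19  (cmp 9,19)
JNZ body: taken
SUB R4, 18 → R4=(-45)-18=-63
SUB R4, R2 → R4=(-63)-9=-72
ADD R2, 2 → R2=9+2=11
CMP R2, 19  (cmp 11,19)
JNZ body: taken
SUB R4, 18 → R4=(-72)-18=-90
SUB R4, R2 → R4=(-90)-11=-101
ADD R2, 2 → R2=11+2=13
CMP R2, 19  (cmp 13,19)
JNZ body: taken
SUB R4, 18 → R4=(-101)-18=-119
SUB R4, R2 → R4=(-119)-13=-132
ADD R2, 2 → R2=13+2=15
CMP R2, 19  (cmp 15,19)
JNZ body: taken
SUB R4, 18 → R4=(-132)-18=-150
SUB R4, R2 → R4=(-150)-15=-165
ADD R2, 2 → R2=15+2=17
CMP R2, 19  (cmp 17,19)
JNZ body: taken
SUB R4, 18 → R4=(-165)-18=-183
SUB R4, R2 → R4=(-183)-17=-200
ADD R2, 2 → R2=17+2=19
CMP R2, 19  (cmp 19,19)
JNZ body: not taken
SHL R1, 3 → R1=12<<3=96
halt.
Total executed instructions: 40.

40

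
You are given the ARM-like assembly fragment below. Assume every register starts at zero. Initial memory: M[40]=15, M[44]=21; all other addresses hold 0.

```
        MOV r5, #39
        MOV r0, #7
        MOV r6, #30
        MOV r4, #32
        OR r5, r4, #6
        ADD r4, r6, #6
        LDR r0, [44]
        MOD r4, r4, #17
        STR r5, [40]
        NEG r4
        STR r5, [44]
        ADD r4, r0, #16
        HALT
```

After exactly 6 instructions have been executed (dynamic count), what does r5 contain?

38

MOV r5, #39 → r5=39
MOV r0, #7 → r0=7
MOV r6, #30 → r6=30
MOV r4, #32 → r4=32
OR r5, r4, #6 → r5=32|6=38
ADD r4, r6, #6 → r4=30+6=36
After step 6: r5 = 38.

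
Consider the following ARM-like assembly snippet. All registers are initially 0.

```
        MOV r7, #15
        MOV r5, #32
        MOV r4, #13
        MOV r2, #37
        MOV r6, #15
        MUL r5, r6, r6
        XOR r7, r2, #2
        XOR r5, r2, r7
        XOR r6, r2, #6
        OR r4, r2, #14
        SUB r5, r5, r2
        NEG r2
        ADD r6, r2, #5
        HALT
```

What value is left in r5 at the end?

MOV r7, #15 → r7=15
MOV r5, #32 → r5=32
MOV r4, #13 → r4=13
MOV r2, #37 → r2=37
MOV r6, #15 → r6=15
MUL r5, r6, r6 → r5=15*15=225
XOR r7, r2, #2 → r7=37^2=39
XOR r5, r2, r7 → r5=37^39=2
XOR r6, r2, #6 → r6=37^6=35
OR r4, r2, #14 → r4=37|14=47
SUB r5, r5, r2 → r5=2-37=-35
NEG r2 → r2=-(37)=-37
ADD r6, r2, #5 → r6=(-37)+5=-32
halt.

-35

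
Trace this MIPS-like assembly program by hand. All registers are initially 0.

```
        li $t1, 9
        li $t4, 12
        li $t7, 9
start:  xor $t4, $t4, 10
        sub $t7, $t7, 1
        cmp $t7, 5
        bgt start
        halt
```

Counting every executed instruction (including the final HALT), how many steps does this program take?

$t1=9
$t4=12
$t7=9
$t4=12^10=6
$t7=9-1=8
cmp $t7, 5  (cmp 8,5)
bgt start: taken
$t4=6^10=12
$t7=8-1=7
cmp $t7, 5  (cmp 7,5)
bgt start: taken
$t4=12^10=6
$t7=7-1=6
cmp $t7, 5  (cmp 6,5)
bgt start: taken
$t4=6^10=12
$t7=6-1=5
cmp $t7, 5  (cmp 5,5)
bgt start: not taken
halt.
Total executed instructions: 20.

20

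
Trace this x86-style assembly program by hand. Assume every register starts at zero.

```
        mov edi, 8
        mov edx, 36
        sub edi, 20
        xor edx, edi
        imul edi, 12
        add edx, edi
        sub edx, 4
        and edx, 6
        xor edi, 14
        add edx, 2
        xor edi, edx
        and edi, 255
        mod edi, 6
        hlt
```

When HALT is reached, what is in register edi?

after mov edi, 8: edi=8
after mov edx, 36: edx=36
after sub edi, 20: edi=8-20=-12
after xor edx, edi: edx=36^(-12)=-48
after imul edi, 12: edi=(-12)*12=-144
after add edx, edi: edx=(-48)+(-144)=-192
after sub edx, 4: edx=(-192)-4=-196
after and edx, 6: edx=(-196)&6=4
after xor edi, 14: edi=(-144)^14=-130
after add edx, 2: edx=4+2=6
after xor edi, edx: edi=(-130)^6=-136
after and edi, 255: edi=(-136)&255=120
after mod edi, 6: edi=120%6=0
halt.

0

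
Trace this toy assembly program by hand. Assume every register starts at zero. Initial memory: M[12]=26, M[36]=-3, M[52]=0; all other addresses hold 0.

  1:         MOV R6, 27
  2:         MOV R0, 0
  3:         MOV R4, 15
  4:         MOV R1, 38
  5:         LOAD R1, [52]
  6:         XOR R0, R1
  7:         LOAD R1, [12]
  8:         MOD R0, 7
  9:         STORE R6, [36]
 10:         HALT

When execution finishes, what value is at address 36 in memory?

R6=27
R0=0
R4=15
R1=38
R1=M[52]=0
R0=0^0=0
R1=M[12]=26
R0=0%7=0
STORE R6, [36] → M[36]=27
halt.

27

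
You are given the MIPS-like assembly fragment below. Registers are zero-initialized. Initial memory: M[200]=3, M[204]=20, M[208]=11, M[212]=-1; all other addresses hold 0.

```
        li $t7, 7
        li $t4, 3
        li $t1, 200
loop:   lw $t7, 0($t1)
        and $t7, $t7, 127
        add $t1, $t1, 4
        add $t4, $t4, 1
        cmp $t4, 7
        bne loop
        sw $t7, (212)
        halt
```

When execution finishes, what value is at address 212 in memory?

li $t7, 7 → $t7=7
li $t4, 3 → $t4=3
li $t1, 200 → $t1=200
lw $t7, 0($t1) → $t7=M[200]=3
and $t7, $t7, 127 → $t7=3&127=3
add $t1, $t1, 4 → $t1=200+4=204
add $t4, $t4, 1 → $t4=3+1=4
cmp $t4, 7  (cmp 4,7)
bne loop: taken
lw $t7, 0($t1) → $t7=M[204]=20
and $t7, $t7, 127 → $t7=20&127=20
add $t1, $t1, 4 → $t1=204+4=208
add $t4, $t4, 1 → $t4=4+1=5
cmp $t4, 7  (cmp 5,7)
bne loop: taken
lw $t7, 0($t1) → $t7=M[208]=11
and $t7, $t7, 127 → $t7=11&127=11
add $t1, $t1, 4 → $t1=208+4=212
add $t4, $t4, 1 → $t4=5+1=6
cmp $t4, 7  (cmp 6,7)
bne loop: taken
lw $t7, 0($t1) → $t7=M[212]=-1
and $t7, $t7, 127 → $t7=(-1)&127=127
add $t1, $t1, 4 → $t1=212+4=216
add $t4, $t4, 1 → $t4=6+1=7
cmp $t4, 7  (cmp 7,7)
bne loop: not taken
sw $t7, (212) → M[212]=127
halt.

127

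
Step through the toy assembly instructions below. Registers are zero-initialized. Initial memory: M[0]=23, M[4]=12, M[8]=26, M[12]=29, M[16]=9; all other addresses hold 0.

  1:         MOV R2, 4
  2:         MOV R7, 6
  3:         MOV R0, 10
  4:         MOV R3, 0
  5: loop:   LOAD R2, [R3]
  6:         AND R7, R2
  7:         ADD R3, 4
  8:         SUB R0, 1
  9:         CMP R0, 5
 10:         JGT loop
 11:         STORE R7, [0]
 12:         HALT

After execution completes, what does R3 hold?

20

R2=4
R7=6
R0=10
R3=0
R2=M[0]=23
R7=6&23=6
R3=0+4=4
R0=10-1=9
CMP R0, 5  (cmp 9,5)
JGT loop: taken
R2=M[4]=12
R7=6&12=4
R3=4+4=8
R0=9-1=8
CMP R0, 5  (cmp 8,5)
JGT loop: taken
R2=M[8]=26
R7=4&26=0
R3=8+4=12
R0=8-1=7
CMP R0, 5  (cmp 7,5)
JGT loop: taken
R2=M[12]=29
R7=0&29=0
R3=12+4=16
R0=7-1=6
CMP R0, 5  (cmp 6,5)
JGT loop: taken
R2=M[16]=9
R7=0&9=0
R3=16+4=20
R0=6-1=5
CMP R0, 5  (cmp 5,5)
JGT loop: not taken
STORE R7, [0] → M[0]=0
halt.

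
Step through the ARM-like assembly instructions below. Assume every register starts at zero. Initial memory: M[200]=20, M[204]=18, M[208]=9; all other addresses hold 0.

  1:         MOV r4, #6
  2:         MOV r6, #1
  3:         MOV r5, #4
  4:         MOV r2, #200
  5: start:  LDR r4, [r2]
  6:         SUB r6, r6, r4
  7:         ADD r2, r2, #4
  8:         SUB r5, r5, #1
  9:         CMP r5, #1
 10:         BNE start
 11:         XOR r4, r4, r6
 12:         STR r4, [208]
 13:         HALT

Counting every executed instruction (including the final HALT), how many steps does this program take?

25

MOV r4, #6 → r4=6
MOV r6, #1 → r6=1
MOV r5, #4 → r5=4
MOV r2, #200 → r2=200
LDR r4, [r2] → r4=M[200]=20
SUB r6, r6, r4 → r6=1-20=-19
ADD r2, r2, #4 → r2=200+4=204
SUB r5, r5, #1 → r5=4-1=3
CMP r5, #1  (cmp 3,1)
BNE start: taken
LDR r4, [r2] → r4=M[204]=18
SUB r6, r6, r4 → r6=(-19)-18=-37
ADD r2, r2, #4 → r2=204+4=208
SUB r5, r5, #1 → r5=3-1=2
CMP r5, #1  (cmp 2,1)
BNE start: taken
LDR r4, [r2] → r4=M[208]=9
SUB r6, r6, r4 → r6=(-37)-9=-46
ADD r2, r2, #4 → r2=208+4=212
SUB r5, r5, #1 → r5=2-1=1
CMP r5, #1  (cmp 1,1)
BNE start: not taken
XOR r4, r4, r6 → r4=9^(-46)=-37
STR r4, [208] → M[208]=-37
halt.
Total executed instructions: 25.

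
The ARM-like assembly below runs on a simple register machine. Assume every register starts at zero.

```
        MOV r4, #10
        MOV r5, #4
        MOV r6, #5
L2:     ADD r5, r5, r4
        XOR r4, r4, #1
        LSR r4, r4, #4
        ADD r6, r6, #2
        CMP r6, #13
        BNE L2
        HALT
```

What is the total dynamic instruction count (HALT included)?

28

r4=10
r5=4
r6=5
r5=4+10=14
r4=10^1=11
r4=11>>4=0
r6=5+2=7
CMP r6, #13  (cmp 7,13)
BNE L2: taken
r5=14+0=14
r4=0^1=1
r4=1>>4=0
r6=7+2=9
CMP r6, #13  (cmp 9,13)
BNE L2: taken
r5=14+0=14
r4=0^1=1
r4=1>>4=0
r6=9+2=11
CMP r6, #13  (cmp 11,13)
BNE L2: taken
r5=14+0=14
r4=0^1=1
r4=1>>4=0
r6=11+2=13
CMP r6, #13  (cmp 13,13)
BNE L2: not taken
halt.
Total executed instructions: 28.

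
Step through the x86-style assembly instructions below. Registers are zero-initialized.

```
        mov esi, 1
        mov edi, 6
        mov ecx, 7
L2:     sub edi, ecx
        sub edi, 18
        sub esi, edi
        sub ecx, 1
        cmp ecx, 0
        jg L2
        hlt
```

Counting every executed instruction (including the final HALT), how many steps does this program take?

mov esi, 1 → esi=1
mov edi, 6 → edi=6
mov ecx, 7 → ecx=7
sub edi, ecx → edi=6-7=-1
sub edi, 18 → edi=(-1)-18=-19
sub esi, edi → esi=1-(-19)=20
sub ecx, 1 → ecx=7-1=6
cmp ecx, 0  (cmp 6,0)
jg L2: taken
sub edi, ecx → edi=(-19)-6=-25
sub edi, 18 → edi=(-25)-18=-43
sub esi, edi → esi=20-(-43)=63
sub ecx, 1 → ecx=6-1=5
cmp ecx, 0  (cmp 5,0)
jg L2: taken
sub edi, ecx → edi=(-43)-5=-48
sub edi, 18 → edi=(-48)-18=-66
sub esi, edi → esi=63-(-66)=129
sub ecx, 1 → ecx=5-1=4
cmp ecx, 0  (cmp 4,0)
jg L2: taken
sub edi, ecx → edi=(-66)-4=-70
sub edi, 18 → edi=(-70)-18=-88
sub esi, edi → esi=129-(-88)=217
sub ecx, 1 → ecx=4-1=3
cmp ecx, 0  (cmp 3,0)
jg L2: taken
sub edi, ecx → edi=(-88)-3=-91
sub edi, 18 → edi=(-91)-18=-109
sub esi, edi → esi=217-(-109)=326
sub ecx, 1 → ecx=3-1=2
cmp ecx, 0  (cmp 2,0)
jg L2: taken
sub edi, ecx → edi=(-109)-2=-111
sub edi, 18 → edi=(-111)-18=-129
sub esi, edi → esi=326-(-129)=455
sub ecx, 1 → ecx=2-1=1
cmp ecx, 0  (cmp 1,0)
jg L2: taken
sub edi, ecx → edi=(-129)-1=-130
sub edi, 18 → edi=(-130)-18=-148
sub esi, edi → esi=455-(-148)=603
sub ecx, 1 → ecx=1-1=0
cmp ecx, 0  (cmp 0,0)
jg L2: not taken
halt.
Total executed instructions: 46.

46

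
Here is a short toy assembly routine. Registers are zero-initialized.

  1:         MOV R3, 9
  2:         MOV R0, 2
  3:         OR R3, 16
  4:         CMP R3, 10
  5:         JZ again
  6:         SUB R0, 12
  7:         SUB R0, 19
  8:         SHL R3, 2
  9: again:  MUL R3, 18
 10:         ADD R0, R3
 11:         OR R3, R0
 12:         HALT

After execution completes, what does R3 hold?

MOV R3, 9 → R3=9
MOV R0, 2 → R0=2
OR R3, 16 → R3=9|16=25
CMP R3, 10  (cmp 25,10)
JZ again: not taken
SUB R0, 12 → R0=2-12=-10
SUB R0, 19 → R0=(-10)-19=-29
SHL R3, 2 → R3=25<<2=100
MUL R3, 18 → R3=100*18=1800
ADD R0, R3 → R0=(-29)+1800=1771
OR R3, R0 → R3=1800|1771=2027
halt.

2027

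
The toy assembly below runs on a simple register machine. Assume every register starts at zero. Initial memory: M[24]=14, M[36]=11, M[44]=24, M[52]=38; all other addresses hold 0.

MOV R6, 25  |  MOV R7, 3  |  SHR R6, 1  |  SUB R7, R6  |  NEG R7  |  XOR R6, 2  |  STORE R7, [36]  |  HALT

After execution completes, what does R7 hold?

9

MOV R6, 25 → R6=25
MOV R7, 3 → R7=3
SHR R6, 1 → R6=25>>1=12
SUB R7, R6 → R7=3-12=-9
NEG R7 → R7=-(-9)=9
XOR R6, 2 → R6=12^2=14
STORE R7, [36] → M[36]=9
halt.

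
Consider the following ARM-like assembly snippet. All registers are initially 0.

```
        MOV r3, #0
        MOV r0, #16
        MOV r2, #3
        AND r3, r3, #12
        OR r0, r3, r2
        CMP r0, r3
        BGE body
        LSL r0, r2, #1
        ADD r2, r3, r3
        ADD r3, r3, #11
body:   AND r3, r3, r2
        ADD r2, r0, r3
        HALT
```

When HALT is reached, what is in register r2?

3

r3=0
r0=16
r2=3
r3=0&12=0
r0=0|3=3
CMP r0, r3  (cmp 3,0)
BGE body: taken
r3=0&3=0
r2=3+0=3
halt.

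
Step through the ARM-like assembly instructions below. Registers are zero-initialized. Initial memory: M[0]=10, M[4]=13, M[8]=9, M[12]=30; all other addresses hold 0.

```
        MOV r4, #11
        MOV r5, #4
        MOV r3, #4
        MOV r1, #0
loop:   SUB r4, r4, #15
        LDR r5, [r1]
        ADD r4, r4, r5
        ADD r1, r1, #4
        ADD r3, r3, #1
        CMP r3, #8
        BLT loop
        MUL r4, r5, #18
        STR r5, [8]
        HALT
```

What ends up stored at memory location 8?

30

MOV r4, #11 → r4=11
MOV r5, #4 → r5=4
MOV r3, #4 → r3=4
MOV r1, #0 → r1=0
SUB r4, r4, #15 → r4=11-15=-4
LDR r5, [r1] → r5=M[0]=10
ADD r4, r4, r5 → r4=(-4)+10=6
ADD r1, r1, #4 → r1=0+4=4
ADD r3, r3, #1 → r3=4+1=5
CMP r3, #8  (cmp 5,8)
BLT loop: taken
SUB r4, r4, #15 → r4=6-15=-9
LDR r5, [r1] → r5=M[4]=13
ADD r4, r4, r5 → r4=(-9)+13=4
ADD r1, r1, #4 → r1=4+4=8
ADD r3, r3, #1 → r3=5+1=6
CMP r3, #8  (cmp 6,8)
BLT loop: taken
SUB r4, r4, #15 → r4=4-15=-11
LDR r5, [r1] → r5=M[8]=9
ADD r4, r4, r5 → r4=(-11)+9=-2
ADD r1, r1, #4 → r1=8+4=12
ADD r3, r3, #1 → r3=6+1=7
CMP r3, #8  (cmp 7,8)
BLT loop: taken
SUB r4, r4, #15 → r4=(-2)-15=-17
LDR r5, [r1] → r5=M[12]=30
ADD r4, r4, r5 → r4=(-17)+30=13
ADD r1, r1, #4 → r1=12+4=16
ADD r3, r3, #1 → r3=7+1=8
CMP r3, #8  (cmp 8,8)
BLT loop: not taken
MUL r4, r5, #18 → r4=30*18=540
STR r5, [8] → M[8]=30
halt.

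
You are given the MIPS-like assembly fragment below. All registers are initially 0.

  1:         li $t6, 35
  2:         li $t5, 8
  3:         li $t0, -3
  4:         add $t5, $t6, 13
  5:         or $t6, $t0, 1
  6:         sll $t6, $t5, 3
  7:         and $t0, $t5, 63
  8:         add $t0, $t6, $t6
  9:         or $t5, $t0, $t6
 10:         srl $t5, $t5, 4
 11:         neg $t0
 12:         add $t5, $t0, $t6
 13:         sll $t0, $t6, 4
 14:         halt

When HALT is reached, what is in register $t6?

384

after li $t6, 35: $t6=35
after li $t5, 8: $t5=8
after li $t0, -3: $t0=-3
after add $t5, $t6, 13: $t5=35+13=48
after or $t6, $t0, 1: $t6=(-3)|1=-3
after sll $t6, $t5, 3: $t6=48<<3=384
after and $t0, $t5, 63: $t0=48&63=48
after add $t0, $t6, $t6: $t0=384+384=768
after or $t5, $t0, $t6: $t5=768|384=896
after srl $t5, $t5, 4: $t5=896>>4=56
after neg $t0: $t0=-(768)=-768
after add $t5, $t0, $t6: $t5=(-768)+384=-384
after sll $t0, $t6, 4: $t0=384<<4=6144
halt.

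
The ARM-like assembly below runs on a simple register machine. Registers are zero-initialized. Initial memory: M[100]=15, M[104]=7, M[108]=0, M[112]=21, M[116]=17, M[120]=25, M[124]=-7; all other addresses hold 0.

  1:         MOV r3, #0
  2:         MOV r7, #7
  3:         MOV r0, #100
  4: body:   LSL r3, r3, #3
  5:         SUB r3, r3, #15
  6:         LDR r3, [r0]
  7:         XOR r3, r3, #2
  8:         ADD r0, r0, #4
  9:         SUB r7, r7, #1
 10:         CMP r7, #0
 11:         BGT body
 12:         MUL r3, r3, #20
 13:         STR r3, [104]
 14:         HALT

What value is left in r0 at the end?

128

after MOV r3, #0: r3=0
after MOV r7, #7: r7=7
after MOV r0, #100: r0=100
after LSL r3, r3, #3: r3=0<<3=0
after SUB r3, r3, #15: r3=0-15=-15
after LDR r3, [r0]: r3=M[100]=15
after XOR r3, r3, #2: r3=15^2=13
after ADD r0, r0, #4: r0=100+4=104
after SUB r7, r7, #1: r7=7-1=6
CMP r7, #0  (cmp 6,0)
BGT body: taken
after LSL r3, r3, #3: r3=13<<3=104
after SUB r3, r3, #15: r3=104-15=89
after LDR r3, [r0]: r3=M[104]=7
after XOR r3, r3, #2: r3=7^2=5
after ADD r0, r0, #4: r0=104+4=108
after SUB r7, r7, #1: r7=6-1=5
CMP r7, #0  (cmp 5,0)
BGT body: taken
after LSL r3, r3, #3: r3=5<<3=40
after SUB r3, r3, #15: r3=40-15=25
after LDR r3, [r0]: r3=M[108]=0
after XOR r3, r3, #2: r3=0^2=2
after ADD r0, r0, #4: r0=108+4=112
after SUB r7, r7, #1: r7=5-1=4
CMP r7, #0  (cmp 4,0)
BGT body: taken
after LSL r3, r3, #3: r3=2<<3=16
after SUB r3, r3, #15: r3=16-15=1
after LDR r3, [r0]: r3=M[112]=21
after XOR r3, r3, #2: r3=21^2=23
after ADD r0, r0, #4: r0=112+4=116
after SUB r7, r7, #1: r7=4-1=3
CMP r7, #0  (cmp 3,0)
BGT body: taken
after LSL r3, r3, #3: r3=23<<3=184
after SUB r3, r3, #15: r3=184-15=169
after LDR r3, [r0]: r3=M[116]=17
after XOR r3, r3, #2: r3=17^2=19
after ADD r0, r0, #4: r0=116+4=120
after SUB r7, r7, #1: r7=3-1=2
CMP r7, #0  (cmp 2,0)
BGT body: taken
after LSL r3, r3, #3: r3=19<<3=152
after SUB r3, r3, #15: r3=152-15=137
after LDR r3, [r0]: r3=M[120]=25
after XOR r3, r3, #2: r3=25^2=27
after ADD r0, r0, #4: r0=120+4=124
after SUB r7, r7, #1: r7=2-1=1
CMP r7, #0  (cmp 1,0)
BGT body: taken
after LSL r3, r3, #3: r3=27<<3=216
after SUB r3, r3, #15: r3=216-15=201
after LDR r3, [r0]: r3=M[124]=-7
after XOR r3, r3, #2: r3=(-7)^2=-5
after ADD r0, r0, #4: r0=124+4=128
after SUB r7, r7, #1: r7=1-1=0
CMP r7, #0  (cmp 0,0)
BGT body: not taken
after MUL r3, r3, #20: r3=(-5)*20=-100
STR r3, [104] → M[104]=-100
halt.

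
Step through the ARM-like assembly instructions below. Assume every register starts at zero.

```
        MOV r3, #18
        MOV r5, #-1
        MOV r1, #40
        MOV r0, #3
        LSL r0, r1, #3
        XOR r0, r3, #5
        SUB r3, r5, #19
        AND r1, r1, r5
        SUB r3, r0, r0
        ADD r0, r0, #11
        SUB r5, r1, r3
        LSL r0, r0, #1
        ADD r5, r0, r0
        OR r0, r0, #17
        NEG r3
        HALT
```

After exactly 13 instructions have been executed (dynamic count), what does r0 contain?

68

after MOV r3, #18: r3=18
after MOV r5, #-1: r5=-1
after MOV r1, #40: r1=40
after MOV r0, #3: r0=3
after LSL r0, r1, #3: r0=40<<3=320
after XOR r0, r3, #5: r0=18^5=23
after SUB r3, r5, #19: r3=(-1)-19=-20
after AND r1, r1, r5: r1=40&(-1)=40
after SUB r3, r0, r0: r3=23-23=0
after ADD r0, r0, #11: r0=23+11=34
after SUB r5, r1, r3: r5=40-0=40
after LSL r0, r0, #1: r0=34<<1=68
after ADD r5, r0, r0: r5=68+68=136
After step 13: r0 = 68.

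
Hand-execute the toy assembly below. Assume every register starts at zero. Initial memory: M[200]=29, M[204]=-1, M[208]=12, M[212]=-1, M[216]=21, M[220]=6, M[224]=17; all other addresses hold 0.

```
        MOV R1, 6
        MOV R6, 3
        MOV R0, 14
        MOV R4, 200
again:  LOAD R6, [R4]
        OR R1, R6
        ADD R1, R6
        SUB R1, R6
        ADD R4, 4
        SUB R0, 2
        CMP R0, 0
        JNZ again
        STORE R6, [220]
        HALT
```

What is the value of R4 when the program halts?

228

after MOV R1, 6: R1=6
after MOV R6, 3: R6=3
after MOV R0, 14: R0=14
after MOV R4, 200: R4=200
after LOAD R6, [R4]: R6=M[200]=29
after OR R1, R6: R1=6|29=31
after ADD R1, R6: R1=31+29=60
after SUB R1, R6: R1=60-29=31
after ADD R4, 4: R4=200+4=204
after SUB R0, 2: R0=14-2=12
CMP R0, 0  (cmp 12,0)
JNZ again: taken
after LOAD R6, [R4]: R6=M[204]=-1
after OR R1, R6: R1=31|(-1)=-1
after ADD R1, R6: R1=(-1)+(-1)=-2
after SUB R1, R6: R1=(-2)-(-1)=-1
after ADD R4, 4: R4=204+4=208
after SUB R0, 2: R0=12-2=10
CMP R0, 0  (cmp 10,0)
JNZ again: taken
after LOAD R6, [R4]: R6=M[208]=12
after OR R1, R6: R1=(-1)|12=-1
after ADD R1, R6: R1=(-1)+12=11
after SUB R1, R6: R1=11-12=-1
after ADD R4, 4: R4=208+4=212
after SUB R0, 2: R0=10-2=8
CMP R0, 0  (cmp 8,0)
JNZ again: taken
after LOAD R6, [R4]: R6=M[212]=-1
after OR R1, R6: R1=(-1)|(-1)=-1
after ADD R1, R6: R1=(-1)+(-1)=-2
after SUB R1, R6: R1=(-2)-(-1)=-1
after ADD R4, 4: R4=212+4=216
after SUB R0, 2: R0=8-2=6
CMP R0, 0  (cmp 6,0)
JNZ again: taken
after LOAD R6, [R4]: R6=M[216]=21
after OR R1, R6: R1=(-1)|21=-1
after ADD R1, R6: R1=(-1)+21=20
after SUB R1, R6: R1=20-21=-1
after ADD R4, 4: R4=216+4=220
after SUB R0, 2: R0=6-2=4
CMP R0, 0  (cmp 4,0)
JNZ again: taken
after LOAD R6, [R4]: R6=M[220]=6
after OR R1, R6: R1=(-1)|6=-1
after ADD R1, R6: R1=(-1)+6=5
after SUB R1, R6: R1=5-6=-1
after ADD R4, 4: R4=220+4=224
after SUB R0, 2: R0=4-2=2
CMP R0, 0  (cmp 2,0)
JNZ again: taken
after LOAD R6, [R4]: R6=M[224]=17
after OR R1, R6: R1=(-1)|17=-1
after ADD R1, R6: R1=(-1)+17=16
after SUB R1, R6: R1=16-17=-1
after ADD R4, 4: R4=224+4=228
after SUB R0, 2: R0=2-2=0
CMP R0, 0  (cmp 0,0)
JNZ again: not taken
STORE R6, [220] → M[220]=17
halt.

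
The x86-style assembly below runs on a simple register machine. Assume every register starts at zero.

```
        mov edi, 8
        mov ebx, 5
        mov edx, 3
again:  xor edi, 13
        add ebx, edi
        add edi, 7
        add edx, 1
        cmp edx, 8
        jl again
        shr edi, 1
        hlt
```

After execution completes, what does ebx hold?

edi=8
ebx=5
edx=3
edi=8^13=5
ebx=5+5=10
edi=5+7=12
edx=3+1=4
cmp edx, 8  (cmp 4,8)
jl again: taken
edi=12^13=1
ebx=10+1=11
edi=1+7=8
edx=4+1=5
cmp edx, 8  (cmp 5,8)
jl again: taken
edi=8^13=5
ebx=11+5=16
edi=5+7=12
edx=5+1=6
cmp edx, 8  (cmp 6,8)
jl again: taken
edi=12^13=1
ebx=16+1=17
edi=1+7=8
edx=6+1=7
cmp edx, 8  (cmp 7,8)
jl again: taken
edi=8^13=5
ebx=17+5=22
edi=5+7=12
edx=7+1=8
cmp edx, 8  (cmp 8,8)
jl again: not taken
edi=12>>1=6
halt.

22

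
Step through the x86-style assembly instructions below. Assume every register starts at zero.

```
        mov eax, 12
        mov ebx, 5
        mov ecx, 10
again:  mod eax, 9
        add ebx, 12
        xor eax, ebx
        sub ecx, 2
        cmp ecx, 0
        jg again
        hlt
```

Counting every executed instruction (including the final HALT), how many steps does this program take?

after mov eax, 12: eax=12
after mov ebx, 5: ebx=5
after mov ecx, 10: ecx=10
after mod eax, 9: eax=12%9=3
after add ebx, 12: ebx=5+12=17
after xor eax, ebx: eax=3^17=18
after sub ecx, 2: ecx=10-2=8
cmp ecx, 0  (cmp 8,0)
jg again: taken
after mod eax, 9: eax=18%9=0
after add ebx, 12: ebx=17+12=29
after xor eax, ebx: eax=0^29=29
after sub ecx, 2: ecx=8-2=6
cmp ecx, 0  (cmp 6,0)
jg again: taken
after mod eax, 9: eax=29%9=2
after add ebx, 12: ebx=29+12=41
after xor eax, ebx: eax=2^41=43
after sub ecx, 2: ecx=6-2=4
cmp ecx, 0  (cmp 4,0)
jg again: taken
after mod eax, 9: eax=43%9=7
after add ebx, 12: ebx=41+12=53
after xor eax, ebx: eax=7^53=50
after sub ecx, 2: ecx=4-2=2
cmp ecx, 0  (cmp 2,0)
jg again: taken
after mod eax, 9: eax=50%9=5
after add ebx, 12: ebx=53+12=65
after xor eax, ebx: eax=5^65=68
after sub ecx, 2: ecx=2-2=0
cmp ecx, 0  (cmp 0,0)
jg again: not taken
halt.
Total executed instructions: 34.

34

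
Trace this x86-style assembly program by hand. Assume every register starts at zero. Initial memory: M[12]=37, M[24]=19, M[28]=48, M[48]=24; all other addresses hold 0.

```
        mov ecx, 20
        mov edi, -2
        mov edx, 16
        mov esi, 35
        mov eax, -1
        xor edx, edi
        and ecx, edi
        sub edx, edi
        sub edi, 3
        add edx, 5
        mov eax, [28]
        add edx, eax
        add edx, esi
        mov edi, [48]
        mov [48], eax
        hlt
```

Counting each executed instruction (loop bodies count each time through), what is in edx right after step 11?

mov ecx, 20 → ecx=20
mov edi, -2 → edi=-2
mov edx, 16 → edx=16
mov esi, 35 → esi=35
mov eax, -1 → eax=-1
xor edx, edi → edx=16^(-2)=-18
and ecx, edi → ecx=20&(-2)=20
sub edx, edi → edx=(-18)-(-2)=-16
sub edi, 3 → edi=(-2)-3=-5
add edx, 5 → edx=(-16)+5=-11
mov eax, [28] → eax=M[28]=48
After step 11: edx = -11.

-11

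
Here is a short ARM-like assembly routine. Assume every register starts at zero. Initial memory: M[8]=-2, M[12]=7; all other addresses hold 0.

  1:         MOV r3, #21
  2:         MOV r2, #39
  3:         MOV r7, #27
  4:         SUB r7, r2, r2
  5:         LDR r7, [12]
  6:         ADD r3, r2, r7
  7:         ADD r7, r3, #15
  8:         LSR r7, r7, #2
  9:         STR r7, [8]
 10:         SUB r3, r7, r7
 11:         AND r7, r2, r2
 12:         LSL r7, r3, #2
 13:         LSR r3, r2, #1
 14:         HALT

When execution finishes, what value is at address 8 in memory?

15

after MOV r3, #21: r3=21
after MOV r2, #39: r2=39
after MOV r7, #27: r7=27
after SUB r7, r2, r2: r7=39-39=0
after LDR r7, [12]: r7=M[12]=7
after ADD r3, r2, r7: r3=39+7=46
after ADD r7, r3, #15: r7=46+15=61
after LSR r7, r7, #2: r7=61>>2=15
STR r7, [8] → M[8]=15
after SUB r3, r7, r7: r3=15-15=0
after AND r7, r2, r2: r7=39&39=39
after LSL r7, r3, #2: r7=0<<2=0
after LSR r3, r2, #1: r3=39>>1=19
halt.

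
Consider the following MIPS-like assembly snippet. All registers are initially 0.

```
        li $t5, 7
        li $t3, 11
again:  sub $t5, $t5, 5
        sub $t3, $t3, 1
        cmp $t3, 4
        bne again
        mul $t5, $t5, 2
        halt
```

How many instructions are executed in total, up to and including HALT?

32

$t5=7
$t3=11
$t5=7-5=2
$t3=11-1=10
cmp $t3, 4  (cmp 10,4)
bne again: taken
$t5=2-5=-3
$t3=10-1=9
cmp $t3, 4  (cmp 9,4)
bne again: taken
$t5=(-3)-5=-8
$t3=9-1=8
cmp $t3, 4  (cmp 8,4)
bne again: taken
$t5=(-8)-5=-13
$t3=8-1=7
cmp $t3, 4  (cmp 7,4)
bne again: taken
$t5=(-13)-5=-18
$t3=7-1=6
cmp $t3, 4  (cmp 6,4)
bne again: taken
$t5=(-18)-5=-23
$t3=6-1=5
cmp $t3, 4  (cmp 5,4)
bne again: taken
$t5=(-23)-5=-28
$t3=5-1=4
cmp $t3, 4  (cmp 4,4)
bne again: not taken
$t5=(-28)*2=-56
halt.
Total executed instructions: 32.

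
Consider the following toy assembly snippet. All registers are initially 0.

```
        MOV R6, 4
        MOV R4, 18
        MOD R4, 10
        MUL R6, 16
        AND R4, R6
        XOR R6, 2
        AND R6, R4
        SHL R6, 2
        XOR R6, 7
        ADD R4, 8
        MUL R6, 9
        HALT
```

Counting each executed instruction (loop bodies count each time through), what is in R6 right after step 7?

MOV R6, 4 → R6=4
MOV R4, 18 → R4=18
MOD R4, 10 → R4=18%10=8
MUL R6, 16 → R6=4*16=64
AND R4, R6 → R4=8&64=0
XOR R6, 2 → R6=64^2=66
AND R6, R4 → R6=66&0=0
After step 7: R6 = 0.

0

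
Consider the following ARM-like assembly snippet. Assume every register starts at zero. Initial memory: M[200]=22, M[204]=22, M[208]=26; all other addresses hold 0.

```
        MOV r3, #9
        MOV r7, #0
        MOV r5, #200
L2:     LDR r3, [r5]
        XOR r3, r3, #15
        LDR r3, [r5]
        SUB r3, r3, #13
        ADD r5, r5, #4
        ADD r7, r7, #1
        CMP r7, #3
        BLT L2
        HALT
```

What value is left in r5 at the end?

MOV r3, #9 → r3=9
MOV r7, #0 → r7=0
MOV r5, #200 → r5=200
LDR r3, [r5] → r3=M[200]=22
XOR r3, r3, #15 → r3=22^15=25
LDR r3, [r5] → r3=M[200]=22
SUB r3, r3, #13 → r3=22-13=9
ADD r5, r5, #4 → r5=200+4=204
ADD r7, r7, #1 → r7=0+1=1
CMP r7, #3  (cmp 1,3)
BLT L2: taken
LDR r3, [r5] → r3=M[204]=22
XOR r3, r3, #15 → r3=22^15=25
LDR r3, [r5] → r3=M[204]=22
SUB r3, r3, #13 → r3=22-13=9
ADD r5, r5, #4 → r5=204+4=208
ADD r7, r7, #1 → r7=1+1=2
CMP r7, #3  (cmp 2,3)
BLT L2: taken
LDR r3, [r5] → r3=M[208]=26
XOR r3, r3, #15 → r3=26^15=21
LDR r3, [r5] → r3=M[208]=26
SUB r3, r3, #13 → r3=26-13=13
ADD r5, r5, #4 → r5=208+4=212
ADD r7, r7, #1 → r7=2+1=3
CMP r7, #3  (cmp 3,3)
BLT L2: not taken
halt.

212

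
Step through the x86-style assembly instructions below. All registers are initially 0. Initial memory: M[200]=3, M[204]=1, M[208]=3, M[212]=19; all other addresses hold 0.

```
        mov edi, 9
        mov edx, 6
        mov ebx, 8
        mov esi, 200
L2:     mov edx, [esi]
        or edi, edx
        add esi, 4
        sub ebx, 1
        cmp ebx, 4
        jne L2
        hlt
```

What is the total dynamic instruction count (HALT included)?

29

after mov edi, 9: edi=9
after mov edx, 6: edx=6
after mov ebx, 8: ebx=8
after mov esi, 200: esi=200
after mov edx, [esi]: edx=M[200]=3
after or edi, edx: edi=9|3=11
after add esi, 4: esi=200+4=204
after sub ebx, 1: ebx=8-1=7
cmp ebx, 4  (cmp 7,4)
jne L2: taken
after mov edx, [esi]: edx=M[204]=1
after or edi, edx: edi=11|1=11
after add esi, 4: esi=204+4=208
after sub ebx, 1: ebx=7-1=6
cmp ebx, 4  (cmp 6,4)
jne L2: taken
after mov edx, [esi]: edx=M[208]=3
after or edi, edx: edi=11|3=11
after add esi, 4: esi=208+4=212
after sub ebx, 1: ebx=6-1=5
cmp ebx, 4  (cmp 5,4)
jne L2: taken
after mov edx, [esi]: edx=M[212]=19
after or edi, edx: edi=11|19=27
after add esi, 4: esi=212+4=216
after sub ebx, 1: ebx=5-1=4
cmp ebx, 4  (cmp 4,4)
jne L2: not taken
halt.
Total executed instructions: 29.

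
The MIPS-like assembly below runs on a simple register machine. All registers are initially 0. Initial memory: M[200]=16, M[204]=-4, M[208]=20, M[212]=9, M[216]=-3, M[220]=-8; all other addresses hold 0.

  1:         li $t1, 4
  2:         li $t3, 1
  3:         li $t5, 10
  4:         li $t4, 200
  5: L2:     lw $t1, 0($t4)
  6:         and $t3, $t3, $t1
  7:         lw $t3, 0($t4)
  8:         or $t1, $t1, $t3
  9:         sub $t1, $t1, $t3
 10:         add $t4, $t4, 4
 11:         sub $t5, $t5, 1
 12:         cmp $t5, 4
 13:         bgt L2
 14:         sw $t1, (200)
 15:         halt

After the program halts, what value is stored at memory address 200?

$t1=4
$t3=1
$t5=10
$t4=200
$t1=M[200]=16
$t3=1&16=0
$t3=M[200]=16
$t1=16|16=16
$t1=16-16=0
$t4=200+4=204
$t5=10-1=9
cmp $t5, 4  (cmp 9,4)
bgt L2: taken
$t1=M[204]=-4
$t3=16&(-4)=16
$t3=M[204]=-4
$t1=(-4)|(-4)=-4
$t1=(-4)-(-4)=0
$t4=204+4=208
$t5=9-1=8
cmp $t5, 4  (cmp 8,4)
bgt L2: taken
$t1=M[208]=20
$t3=(-4)&20=20
$t3=M[208]=20
$t1=20|20=20
$t1=20-20=0
$t4=208+4=212
$t5=8-1=7
cmp $t5, 4  (cmp 7,4)
bgt L2: taken
$t1=M[212]=9
$t3=20&9=0
$t3=M[212]=9
$t1=9|9=9
$t1=9-9=0
$t4=212+4=216
$t5=7-1=6
cmp $t5, 4  (cmp 6,4)
bgt L2: taken
$t1=M[216]=-3
$t3=9&(-3)=9
$t3=M[216]=-3
$t1=(-3)|(-3)=-3
$t1=(-3)-(-3)=0
$t4=216+4=220
$t5=6-1=5
cmp $t5, 4  (cmp 5,4)
bgt L2: taken
$t1=M[220]=-8
$t3=(-3)&(-8)=-8
$t3=M[220]=-8
$t1=(-8)|(-8)=-8
$t1=(-8)-(-8)=0
$t4=220+4=224
$t5=5-1=4
cmp $t5, 4  (cmp 4,4)
bgt L2: not taken
sw $t1, (200) → M[200]=0
halt.

0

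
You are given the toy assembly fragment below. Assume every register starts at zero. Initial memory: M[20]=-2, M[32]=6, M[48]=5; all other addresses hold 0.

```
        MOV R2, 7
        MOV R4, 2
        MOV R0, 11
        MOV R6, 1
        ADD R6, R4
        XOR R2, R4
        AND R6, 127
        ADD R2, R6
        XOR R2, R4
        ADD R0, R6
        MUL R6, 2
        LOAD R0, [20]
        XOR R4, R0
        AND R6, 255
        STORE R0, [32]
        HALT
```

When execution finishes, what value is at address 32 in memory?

MOV R2, 7 → R2=7
MOV R4, 2 → R4=2
MOV R0, 11 → R0=11
MOV R6, 1 → R6=1
ADD R6, R4 → R6=1+2=3
XOR R2, R4 → R2=7^2=5
AND R6, 127 → R6=3&127=3
ADD R2, R6 → R2=5+3=8
XOR R2, R4 → R2=8^2=10
ADD R0, R6 → R0=11+3=14
MUL R6, 2 → R6=3*2=6
LOAD R0, [20] → R0=M[20]=-2
XOR R4, R0 → R4=2^(-2)=-4
AND R6, 255 → R6=6&255=6
STORE R0, [32] → M[32]=-2
halt.

-2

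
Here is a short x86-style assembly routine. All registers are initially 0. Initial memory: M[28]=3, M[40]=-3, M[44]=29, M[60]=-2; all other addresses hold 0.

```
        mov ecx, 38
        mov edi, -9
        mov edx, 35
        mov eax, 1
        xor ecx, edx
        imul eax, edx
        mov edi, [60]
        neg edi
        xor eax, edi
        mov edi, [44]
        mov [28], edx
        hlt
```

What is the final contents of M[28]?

mov ecx, 38 → ecx=38
mov edi, -9 → edi=-9
mov edx, 35 → edx=35
mov eax, 1 → eax=1
xor ecx, edx → ecx=38^35=5
imul eax, edx → eax=1*35=35
mov edi, [60] → edi=M[60]=-2
neg edi → edi=-(-2)=2
xor eax, edi → eax=35^2=33
mov edi, [44] → edi=M[44]=29
mov [28], edx → M[28]=35
halt.

35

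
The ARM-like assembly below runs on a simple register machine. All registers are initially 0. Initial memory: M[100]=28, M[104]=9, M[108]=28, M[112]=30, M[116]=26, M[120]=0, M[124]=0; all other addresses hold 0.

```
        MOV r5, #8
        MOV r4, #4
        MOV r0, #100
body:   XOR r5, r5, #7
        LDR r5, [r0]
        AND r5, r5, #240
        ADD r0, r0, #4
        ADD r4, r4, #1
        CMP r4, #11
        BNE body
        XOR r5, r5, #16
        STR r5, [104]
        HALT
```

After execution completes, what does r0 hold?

after MOV r5, #8: r5=8
after MOV r4, #4: r4=4
after MOV r0, #100: r0=100
after XOR r5, r5, #7: r5=8^7=15
after LDR r5, [r0]: r5=M[100]=28
after AND r5, r5, #240: r5=28&240=16
after ADD r0, r0, #4: r0=100+4=104
after ADD r4, r4, #1: r4=4+1=5
CMP r4, #11  (cmp 5,11)
BNE body: taken
after XOR r5, r5, #7: r5=16^7=23
after LDR r5, [r0]: r5=M[104]=9
after AND r5, r5, #240: r5=9&240=0
after ADD r0, r0, #4: r0=104+4=108
after ADD r4, r4, #1: r4=5+1=6
CMP r4, #11  (cmp 6,11)
BNE body: taken
after XOR r5, r5, #7: r5=0^7=7
after LDR r5, [r0]: r5=M[108]=28
after AND r5, r5, #240: r5=28&240=16
after ADD r0, r0, #4: r0=108+4=112
after ADD r4, r4, #1: r4=6+1=7
CMP r4, #11  (cmp 7,11)
BNE body: taken
after XOR r5, r5, #7: r5=16^7=23
after LDR r5, [r0]: r5=M[112]=30
after AND r5, r5, #240: r5=30&240=16
after ADD r0, r0, #4: r0=112+4=116
after ADD r4, r4, #1: r4=7+1=8
CMP r4, #11  (cmp 8,11)
BNE body: taken
after XOR r5, r5, #7: r5=16^7=23
after LDR r5, [r0]: r5=M[116]=26
after AND r5, r5, #240: r5=26&240=16
after ADD r0, r0, #4: r0=116+4=120
after ADD r4, r4, #1: r4=8+1=9
CMP r4, #11  (cmp 9,11)
BNE body: taken
after XOR r5, r5, #7: r5=16^7=23
after LDR r5, [r0]: r5=M[120]=0
after AND r5, r5, #240: r5=0&240=0
after ADD r0, r0, #4: r0=120+4=124
after ADD r4, r4, #1: r4=9+1=10
CMP r4, #11  (cmp 10,11)
BNE body: taken
after XOR r5, r5, #7: r5=0^7=7
after LDR r5, [r0]: r5=M[124]=0
after AND r5, r5, #240: r5=0&240=0
after ADD r0, r0, #4: r0=124+4=128
after ADD r4, r4, #1: r4=10+1=11
CMP r4, #11  (cmp 11,11)
BNE body: not taken
after XOR r5, r5, #16: r5=0^16=16
STR r5, [104] → M[104]=16
halt.

128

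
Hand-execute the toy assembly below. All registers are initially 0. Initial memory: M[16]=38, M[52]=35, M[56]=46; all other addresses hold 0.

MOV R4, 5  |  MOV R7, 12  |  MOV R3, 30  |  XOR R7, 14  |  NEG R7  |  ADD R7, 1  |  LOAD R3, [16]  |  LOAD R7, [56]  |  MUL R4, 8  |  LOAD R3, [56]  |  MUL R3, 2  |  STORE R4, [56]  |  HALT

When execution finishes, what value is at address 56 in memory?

MOV R4, 5 → R4=5
MOV R7, 12 → R7=12
MOV R3, 30 → R3=30
XOR R7, 14 → R7=12^14=2
NEG R7 → R7=-(2)=-2
ADD R7, 1 → R7=(-2)+1=-1
LOAD R3, [16] → R3=M[16]=38
LOAD R7, [56] → R7=M[56]=46
MUL R4, 8 → R4=5*8=40
LOAD R3, [56] → R3=M[56]=46
MUL R3, 2 → R3=46*2=92
STORE R4, [56] → M[56]=40
halt.

40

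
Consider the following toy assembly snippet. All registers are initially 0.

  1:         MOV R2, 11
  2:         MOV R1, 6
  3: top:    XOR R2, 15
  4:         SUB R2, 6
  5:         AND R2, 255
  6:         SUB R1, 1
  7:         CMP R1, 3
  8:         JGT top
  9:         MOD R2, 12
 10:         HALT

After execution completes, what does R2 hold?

MOV R2, 11 → R2=11
MOV R1, 6 → R1=6
XOR R2, 15 → R2=11^15=4
SUB R2, 6 → R2=4-6=-2
AND R2, 255 → R2=(-2)&255=254
SUB R1, 1 → R1=6-1=5
CMP R1, 3  (cmp 5,3)
JGT top: taken
XOR R2, 15 → R2=254^15=241
SUB R2, 6 → R2=241-6=235
AND R2, 255 → R2=235&255=235
SUB R1, 1 → R1=5-1=4
CMP R1, 3  (cmp 4,3)
JGT top: taken
XOR R2, 15 → R2=235^15=228
SUB R2, 6 → R2=228-6=222
AND R2, 255 → R2=222&255=222
SUB R1, 1 → R1=4-1=3
CMP R1, 3  (cmp 3,3)
JGT top: not taken
MOD R2, 12 → R2=222%12=6
halt.

6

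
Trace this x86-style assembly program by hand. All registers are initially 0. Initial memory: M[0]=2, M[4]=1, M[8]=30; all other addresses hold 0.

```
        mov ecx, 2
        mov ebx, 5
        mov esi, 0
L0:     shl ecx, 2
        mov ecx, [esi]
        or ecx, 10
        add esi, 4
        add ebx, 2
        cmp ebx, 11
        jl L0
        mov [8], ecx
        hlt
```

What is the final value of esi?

after mov ecx, 2: ecx=2
after mov ebx, 5: ebx=5
after mov esi, 0: esi=0
after shl ecx, 2: ecx=2<<2=8
after mov ecx, [esi]: ecx=M[0]=2
after or ecx, 10: ecx=2|10=10
after add esi, 4: esi=0+4=4
after add ebx, 2: ebx=5+2=7
cmp ebx, 11  (cmp 7,11)
jl L0: taken
after shl ecx, 2: ecx=10<<2=40
after mov ecx, [esi]: ecx=M[4]=1
after or ecx, 10: ecx=1|10=11
after add esi, 4: esi=4+4=8
after add ebx, 2: ebx=7+2=9
cmp ebx, 11  (cmp 9,11)
jl L0: taken
after shl ecx, 2: ecx=11<<2=44
after mov ecx, [esi]: ecx=M[8]=30
after or ecx, 10: ecx=30|10=30
after add esi, 4: esi=8+4=12
after add ebx, 2: ebx=9+2=11
cmp ebx, 11  (cmp 11,11)
jl L0: not taken
mov [8], ecx → M[8]=30
halt.

12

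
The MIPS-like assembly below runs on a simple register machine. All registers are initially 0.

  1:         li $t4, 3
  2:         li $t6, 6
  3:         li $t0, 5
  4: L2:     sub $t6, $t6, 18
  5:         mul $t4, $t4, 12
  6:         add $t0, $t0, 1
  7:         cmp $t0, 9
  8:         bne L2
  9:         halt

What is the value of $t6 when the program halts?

li $t4, 3 → $t4=3
li $t6, 6 → $t6=6
li $t0, 5 → $t0=5
sub $t6, $t6, 18 → $t6=6-18=-12
mul $t4, $t4, 12 → $t4=3*12=36
add $t0, $t0, 1 → $t0=5+1=6
cmp $t0, 9  (cmp 6,9)
bne L2: taken
sub $t6, $t6, 18 → $t6=(-12)-18=-30
mul $t4, $t4, 12 → $t4=36*12=432
add $t0, $t0, 1 → $t0=6+1=7
cmp $t0, 9  (cmp 7,9)
bne L2: taken
sub $t6, $t6, 18 → $t6=(-30)-18=-48
mul $t4, $t4, 12 → $t4=432*12=5184
add $t0, $t0, 1 → $t0=7+1=8
cmp $t0, 9  (cmp 8,9)
bne L2: taken
sub $t6, $t6, 18 → $t6=(-48)-18=-66
mul $t4, $t4, 12 → $t4=5184*12=62208
add $t0, $t0, 1 → $t0=8+1=9
cmp $t0, 9  (cmp 9,9)
bne L2: not taken
halt.

-66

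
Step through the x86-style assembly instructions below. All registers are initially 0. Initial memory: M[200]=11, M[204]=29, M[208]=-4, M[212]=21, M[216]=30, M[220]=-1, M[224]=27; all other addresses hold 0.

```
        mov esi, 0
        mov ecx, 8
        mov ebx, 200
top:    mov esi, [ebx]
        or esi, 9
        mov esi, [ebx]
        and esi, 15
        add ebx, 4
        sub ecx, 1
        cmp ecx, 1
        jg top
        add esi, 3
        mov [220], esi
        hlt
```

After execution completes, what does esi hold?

14

mov esi, 0 → esi=0
mov ecx, 8 → ecx=8
mov ebx, 200 → ebx=200
mov esi, [ebx] → esi=M[200]=11
or esi, 9 → esi=11|9=11
mov esi, [ebx] → esi=M[200]=11
and esi, 15 → esi=11&15=11
add ebx, 4 → ebx=200+4=204
sub ecx, 1 → ecx=8-1=7
cmp ecx, 1  (cmp 7,1)
jg top: taken
mov esi, [ebx] → esi=M[204]=29
or esi, 9 → esi=29|9=29
mov esi, [ebx] → esi=M[204]=29
and esi, 15 → esi=29&15=13
add ebx, 4 → ebx=204+4=208
sub ecx, 1 → ecx=7-1=6
cmp ecx, 1  (cmp 6,1)
jg top: taken
mov esi, [ebx] → esi=M[208]=-4
or esi, 9 → esi=(-4)|9=-3
mov esi, [ebx] → esi=M[208]=-4
and esi, 15 → esi=(-4)&15=12
add ebx, 4 → ebx=208+4=212
sub ecx, 1 → ecx=6-1=5
cmp ecx, 1  (cmp 5,1)
jg top: taken
mov esi, [ebx] → esi=M[212]=21
or esi, 9 → esi=21|9=29
mov esi, [ebx] → esi=M[212]=21
and esi, 15 → esi=21&15=5
add ebx, 4 → ebx=212+4=216
sub ecx, 1 → ecx=5-1=4
cmp ecx, 1  (cmp 4,1)
jg top: taken
mov esi, [ebx] → esi=M[216]=30
or esi, 9 → esi=30|9=31
mov esi, [ebx] → esi=M[216]=30
and esi, 15 → esi=30&15=14
add ebx, 4 → ebx=216+4=220
sub ecx, 1 → ecx=4-1=3
cmp ecx, 1  (cmp 3,1)
jg top: taken
mov esi, [ebx] → esi=M[220]=-1
or esi, 9 → esi=(-1)|9=-1
mov esi, [ebx] → esi=M[220]=-1
and esi, 15 → esi=(-1)&15=15
add ebx, 4 → ebx=220+4=224
sub ecx, 1 → ecx=3-1=2
cmp ecx, 1  (cmp 2,1)
jg top: taken
mov esi, [ebx] → esi=M[224]=27
or esi, 9 → esi=27|9=27
mov esi, [ebx] → esi=M[224]=27
and esi, 15 → esi=27&15=11
add ebx, 4 → ebx=224+4=228
sub ecx, 1 → ecx=2-1=1
cmp ecx, 1  (cmp 1,1)
jg top: not taken
add esi, 3 → esi=11+3=14
mov [220], esi → M[220]=14
halt.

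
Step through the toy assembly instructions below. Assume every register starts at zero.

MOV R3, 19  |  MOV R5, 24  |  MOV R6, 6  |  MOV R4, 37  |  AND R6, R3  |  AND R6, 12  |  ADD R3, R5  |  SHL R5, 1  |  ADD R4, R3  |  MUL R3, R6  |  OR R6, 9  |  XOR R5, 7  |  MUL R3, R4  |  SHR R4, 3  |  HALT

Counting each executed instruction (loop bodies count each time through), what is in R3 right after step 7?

43

R3=19
R5=24
R6=6
R4=37
R6=6&19=2
R6=2&12=0
R3=19+24=43
After step 7: R3 = 43.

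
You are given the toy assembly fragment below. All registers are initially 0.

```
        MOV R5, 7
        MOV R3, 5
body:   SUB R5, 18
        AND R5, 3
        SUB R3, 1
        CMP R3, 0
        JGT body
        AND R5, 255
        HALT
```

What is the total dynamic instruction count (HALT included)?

R5=7
R3=5
R5=7-18=-11
R5=(-11)&3=1
R3=5-1=4
CMP R3, 0  (cmp 4,0)
JGT body: taken
R5=1-18=-17
R5=(-17)&3=3
R3=4-1=3
CMP R3, 0  (cmp 3,0)
JGT body: taken
R5=3-18=-15
R5=(-15)&3=1
R3=3-1=2
CMP R3, 0  (cmp 2,0)
JGT body: taken
R5=1-18=-17
R5=(-17)&3=3
R3=2-1=1
CMP R3, 0  (cmp 1,0)
JGT body: taken
R5=3-18=-15
R5=(-15)&3=1
R3=1-1=0
CMP R3, 0  (cmp 0,0)
JGT body: not taken
R5=1&255=1
halt.
Total executed instructions: 29.

29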